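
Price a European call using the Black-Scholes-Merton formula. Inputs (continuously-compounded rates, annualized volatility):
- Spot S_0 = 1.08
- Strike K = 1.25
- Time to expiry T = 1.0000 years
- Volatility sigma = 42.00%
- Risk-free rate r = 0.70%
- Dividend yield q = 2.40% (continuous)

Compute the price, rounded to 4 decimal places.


d1 = (ln(S/K) + (r - q + 0.5*sigma^2) * T) / (sigma * sqrt(T)) = -0.17852979
d2 = d1 - sigma * sqrt(T) = -0.59852979
exp(-rT) = 0.99302444; exp(-qT) = 0.97628571
C = S_0 * exp(-qT) * N(d1) - K * exp(-rT) * N(d2)
N(d1) = 0.42915347; N(d2) = 0.27474325
C = 1.0800 * 0.97628571 * 0.42915347 - 1.2500 * 0.99302444 * 0.27474325 = 0.1115

Answer: Price = 0.1115


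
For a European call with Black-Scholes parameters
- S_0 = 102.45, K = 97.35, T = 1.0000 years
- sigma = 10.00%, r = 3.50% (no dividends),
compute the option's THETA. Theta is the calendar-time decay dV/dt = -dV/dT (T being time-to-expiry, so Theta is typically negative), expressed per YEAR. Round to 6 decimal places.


Answer: Theta = -3.953101

Derivation:
d1 = 0.9106214287; d2 = 0.8106214287
phi(d1) = 0.2635389178; exp(-qT) = 1.0000000000; exp(-rT) = 0.9656054163
Theta = -S*exp(-qT)*phi(d1)*sigma/(2*sqrt(T)) - r*K*exp(-rT)*N(d2) + q*S*exp(-qT)*N(d1)
N(d1) = 0.8187525621; N(d2) = 0.7912084465; sqrt(T) = 1.0000000000
Term 1 = -102.4500 * 1.0000000000 * 0.2635389178 * 0.1000 / (2 * 1.0000000000) = -1.3499781064
Term 2 = -0.0350 * 97.3500 * 0.9656054163 * 0.7912084465 = -2.6031225136
Term 3 = 0 (no dividend yield, q = 0)
Theta = -1.3499781064 + (-2.6031225136) + (0.0000000000) = -3.953101


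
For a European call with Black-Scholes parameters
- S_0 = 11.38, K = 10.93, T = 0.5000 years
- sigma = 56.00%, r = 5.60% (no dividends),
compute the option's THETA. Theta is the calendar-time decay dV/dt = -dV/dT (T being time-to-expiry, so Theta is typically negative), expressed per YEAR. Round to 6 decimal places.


d1 = 0.3705899327; d2 = -0.0253898647
phi(d1) = 0.3724669454; exp(-qT) = 1.0000000000; exp(-rT) = 0.9723883668
Theta = -S*exp(-qT)*phi(d1)*sigma/(2*sqrt(T)) - r*K*exp(-rT)*N(d2) + q*S*exp(-qT)*N(d1)
N(d1) = 0.6445285093; N(d2) = 0.4898719976; sqrt(T) = 0.7071067812
Term 1 = -11.3800 * 1.0000000000 * 0.3724669454 * 0.5600 / (2 * 0.7071067812) = -1.6784292081
Term 2 = -0.0560 * 10.9300 * 0.9723883668 * 0.4898719976 = -0.2915617567
Term 3 = 0 (no dividend yield, q = 0)
Theta = -1.6784292081 + (-0.2915617567) + (0.0000000000) = -1.969991

Answer: Theta = -1.969991


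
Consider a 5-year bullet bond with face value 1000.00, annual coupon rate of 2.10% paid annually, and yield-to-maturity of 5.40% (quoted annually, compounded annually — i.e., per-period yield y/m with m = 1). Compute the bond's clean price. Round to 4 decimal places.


Answer: Price = 858.6933

Derivation:
Coupon per period c = face * coupon_rate / m = 21.000000
Periods per year m = 1; per-period yield y/m = 0.054000
Number of cashflows N = 5
Cashflows (t years, CF_t, discount factor 1/(1+y/m)^(m*t), PV):
  t = 1.0000: CF_t = 21.000000, DF = 0.948767, PV = 19.924099
  t = 2.0000: CF_t = 21.000000, DF = 0.900158, PV = 18.903319
  t = 3.0000: CF_t = 21.000000, DF = 0.854040, PV = 17.934838
  t = 4.0000: CF_t = 21.000000, DF = 0.810285, PV = 17.015975
  t = 5.0000: CF_t = 1021.000000, DF = 0.768771, PV = 784.915107
Price P = sum_t PV_t = 858.693338


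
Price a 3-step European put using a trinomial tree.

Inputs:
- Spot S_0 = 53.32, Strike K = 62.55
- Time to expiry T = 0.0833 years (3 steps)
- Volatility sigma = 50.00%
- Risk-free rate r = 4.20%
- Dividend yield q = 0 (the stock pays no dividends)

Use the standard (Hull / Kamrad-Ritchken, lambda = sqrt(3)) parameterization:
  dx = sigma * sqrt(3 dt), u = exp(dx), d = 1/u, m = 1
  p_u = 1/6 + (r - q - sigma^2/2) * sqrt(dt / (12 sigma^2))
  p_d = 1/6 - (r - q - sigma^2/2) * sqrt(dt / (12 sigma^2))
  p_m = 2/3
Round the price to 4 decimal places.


Answer: Price = V(0,0) = 9.5223

Derivation:
dt = T/N = 0.027767; dx = sigma*sqrt(3*dt) = 0.144309
u = exp(dx) = 1.155241; d = 1/u = 0.865620
p_u = 0.158682, p_m = 0.666667, p_d = 0.174652
Discount per step: exp(-r*dt) = 0.998834
Stock lattice S(k, j) with j the centered position index:
  k=0: S(0,+0) = 53.3200
  k=1: S(1,-1) = 46.1549; S(1,+0) = 53.3200; S(1,+1) = 61.5974
  k=2: S(2,-2) = 39.9526; S(2,-1) = 46.1549; S(2,+0) = 53.3200; S(2,+1) = 61.5974; S(2,+2) = 71.1599
  k=3: S(3,-3) = 34.5838; S(3,-2) = 39.9526; S(3,-1) = 46.1549; S(3,+0) = 53.3200; S(3,+1) = 61.5974; S(3,+2) = 71.1599; S(3,+3) = 82.2068
Terminal payoffs V(N, j) = max(K - S_T, 0):
  V(3,-3) = 27.966199; V(3,-2) = 22.597386; V(3,-1) = 16.395115; V(3,+0) = 9.230000; V(3,+1) = 0.952567; V(3,+2) = 0.000000; V(3,+3) = 0.000000
Backward induction: V(k, j) = exp(-r*dt) * [p_u * V(k+1, j+1) + p_m * V(k+1, j) + p_d * V(k+1, j-1)]
  V(2,-2) = exp(-r*dt) * [p_u*16.395115 + p_m*22.597386 + p_d*27.966199] = 22.524589
  V(2,-1) = exp(-r*dt) * [p_u*9.230000 + p_m*16.395115 + p_d*22.597386] = 16.322335
  V(2,+0) = exp(-r*dt) * [p_u*0.952567 + p_m*9.230000 + p_d*16.395115] = 9.157238
  V(2,+1) = exp(-r*dt) * [p_u*0.000000 + p_m*0.952567 + p_d*9.230000] = 2.244462
  V(2,+2) = exp(-r*dt) * [p_u*0.000000 + p_m*0.000000 + p_d*0.952567] = 0.166174
  V(1,-1) = exp(-r*dt) * [p_u*9.157238 + p_m*16.322335 + p_d*22.524589] = 16.249639
  V(1,+0) = exp(-r*dt) * [p_u*2.244462 + p_m*9.157238 + p_d*16.322335] = 9.300852
  V(1,+1) = exp(-r*dt) * [p_u*0.166174 + p_m*2.244462 + p_d*9.157238] = 3.118365
  V(0,+0) = exp(-r*dt) * [p_u*3.118365 + p_m*9.300852 + p_d*16.249639] = 9.522311


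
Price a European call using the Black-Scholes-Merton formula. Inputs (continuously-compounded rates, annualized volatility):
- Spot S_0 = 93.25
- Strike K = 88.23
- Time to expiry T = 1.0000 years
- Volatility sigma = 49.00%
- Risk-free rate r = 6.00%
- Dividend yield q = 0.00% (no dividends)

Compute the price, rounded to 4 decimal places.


Answer: Price = 22.6046

Derivation:
d1 = (ln(S/K) + (r - q + 0.5*sigma^2) * T) / (sigma * sqrt(T)) = 0.48038167
d2 = d1 - sigma * sqrt(T) = -0.00961833
exp(-rT) = 0.94176453; exp(-qT) = 1.00000000
C = S_0 * exp(-qT) * N(d1) - K * exp(-rT) * N(d2)
N(d1) = 0.68452199; N(d2) = 0.49616290
C = 93.2500 * 1.00000000 * 0.68452199 - 88.2300 * 0.94176453 * 0.49616290 = 22.6046


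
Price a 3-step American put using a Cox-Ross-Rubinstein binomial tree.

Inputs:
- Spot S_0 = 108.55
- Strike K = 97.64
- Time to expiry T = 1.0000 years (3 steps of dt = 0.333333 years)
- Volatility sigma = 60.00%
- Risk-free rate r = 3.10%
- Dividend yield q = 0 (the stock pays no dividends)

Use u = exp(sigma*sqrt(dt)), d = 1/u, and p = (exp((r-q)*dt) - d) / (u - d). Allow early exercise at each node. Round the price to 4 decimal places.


dt = T/N = 0.333333
u = exp(sigma*sqrt(dt)) = 1.413982; d = 1/u = 0.707222
p = (exp((r-q)*dt) - d) / (u - d) = 0.428950
Discount per step: exp(-r*dt) = 0.989720
Stock lattice S(k, i) with i counting down-moves:
  k=0: S(0,0) = 108.5500
  k=1: S(1,0) = 153.4878; S(1,1) = 76.7690
  k=2: S(2,0) = 217.0291; S(2,1) = 108.5500; S(2,2) = 54.2927
  k=3: S(3,0) = 306.8753; S(3,1) = 153.4878; S(3,2) = 76.7690; S(3,3) = 38.3970
Terminal payoffs V(N, i) = max(K - S_T, 0):
  V(3,0) = 0.000000; V(3,1) = 0.000000; V(3,2) = 20.871014; V(3,3) = 59.242959
Backward induction: V(k, i) = exp(-r*dt) * [p * V(k+1, i) + (1-p) * V(k+1, i+1)]; then take max(V_cont, immediate exercise) for American.
  V(2,0) = exp(-r*dt) * [p*0.000000 + (1-p)*0.000000] = 0.000000; exercise = 0.000000; V(2,0) = max -> 0.000000
  V(2,1) = exp(-r*dt) * [p*0.000000 + (1-p)*20.871014] = 11.795875; exercise = 0.000000; V(2,1) = max -> 11.795875
  V(2,2) = exp(-r*dt) * [p*20.871014 + (1-p)*59.242959] = 42.343505; exercise = 43.347257; V(2,2) = max -> 43.347257
  V(1,0) = exp(-r*dt) * [p*0.000000 + (1-p)*11.795875] = 6.666791; exercise = 0.000000; V(1,0) = max -> 6.666791
  V(1,1) = exp(-r*dt) * [p*11.795875 + (1-p)*43.347257] = 29.506816; exercise = 20.871014; V(1,1) = max -> 29.506816
  V(0,0) = exp(-r*dt) * [p*6.666791 + (1-p)*29.506816] = 19.506976; exercise = 0.000000; V(0,0) = max -> 19.506976

Answer: Price = V(0,0) = 19.5070


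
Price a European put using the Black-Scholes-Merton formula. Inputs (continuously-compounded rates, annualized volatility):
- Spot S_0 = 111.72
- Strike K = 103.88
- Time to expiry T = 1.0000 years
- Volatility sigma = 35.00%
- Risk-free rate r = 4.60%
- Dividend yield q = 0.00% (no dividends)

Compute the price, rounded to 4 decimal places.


d1 = (ln(S/K) + (r - q + 0.5*sigma^2) * T) / (sigma * sqrt(T)) = 0.51431244
d2 = d1 - sigma * sqrt(T) = 0.16431244
exp(-rT) = 0.95504196; exp(-qT) = 1.00000000
P = K * exp(-rT) * N(-d2) - S_0 * exp(-qT) * N(-d1)
N(-d1) = 0.30351678; N(-d2) = 0.43474259
P = 103.8800 * 0.95504196 * 0.43474259 - 111.7200 * 1.00000000 * 0.30351678 = 9.2218

Answer: Price = 9.2218


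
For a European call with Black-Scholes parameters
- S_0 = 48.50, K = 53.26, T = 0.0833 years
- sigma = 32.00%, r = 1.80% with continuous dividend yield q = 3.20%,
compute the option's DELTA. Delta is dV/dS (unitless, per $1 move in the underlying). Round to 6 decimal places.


d1 = -0.9801365102; d2 = -1.0724940762
phi(d1) = 0.2467764723; exp(-qT) = 0.9973379496; exp(-rT) = 0.9985017235
N(d1) = 0.1635093696
Delta = exp(-qT) * N(d1) = 0.9973379496 * 0.1635093696 = 0.163074

Answer: Delta = 0.163074


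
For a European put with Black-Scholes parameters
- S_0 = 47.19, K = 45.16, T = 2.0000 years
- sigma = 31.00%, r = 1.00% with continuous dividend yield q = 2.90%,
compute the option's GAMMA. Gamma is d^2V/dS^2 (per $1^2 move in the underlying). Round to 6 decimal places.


Answer: Gamma = 0.017710

Derivation:
d1 = 0.2328212180; d2 = -0.2055849864
phi(d1) = 0.3882750134; exp(-qT) = 0.9436499474; exp(-rT) = 0.9801986733
Gamma = exp(-qT) * phi(d1) / (S * sigma * sqrt(T)) = 0.9436499474 * 0.3882750134 / (47.1900 * 0.3100 * 1.4142135624) = 0.017710


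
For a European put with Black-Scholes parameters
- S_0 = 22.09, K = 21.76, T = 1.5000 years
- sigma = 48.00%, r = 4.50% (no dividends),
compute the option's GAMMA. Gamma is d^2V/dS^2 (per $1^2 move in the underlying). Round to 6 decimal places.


Answer: Gamma = 0.027955

Derivation:
d1 = 0.4343618846; d2 = -0.1535156537
phi(d1) = 0.3630286012; exp(-qT) = 1.0000000000; exp(-rT) = 0.9347277206
Gamma = exp(-qT) * phi(d1) / (S * sigma * sqrt(T)) = 1.0000000000 * 0.3630286012 / (22.0900 * 0.4800 * 1.2247448714) = 0.027955


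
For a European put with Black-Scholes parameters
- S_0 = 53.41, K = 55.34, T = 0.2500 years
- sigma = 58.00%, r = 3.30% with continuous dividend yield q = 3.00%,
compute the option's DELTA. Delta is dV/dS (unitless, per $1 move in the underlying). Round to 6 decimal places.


Answer: Delta = -0.486295

Derivation:
d1 = 0.0251793793; d2 = -0.2648206207
phi(d1) = 0.3988158355; exp(-qT) = 0.9925280548; exp(-rT) = 0.9917839379
N(-d1) = 0.4899559423
Delta = -exp(-qT) * N(-d1) = -0.9925280548 * 0.4899559423 = -0.486295


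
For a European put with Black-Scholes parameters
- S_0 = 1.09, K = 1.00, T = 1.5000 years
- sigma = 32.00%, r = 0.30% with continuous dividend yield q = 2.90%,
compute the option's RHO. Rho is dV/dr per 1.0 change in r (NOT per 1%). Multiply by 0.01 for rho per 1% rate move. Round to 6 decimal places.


Answer: Rho = -0.791616

Derivation:
d1 = 0.3163355159; d2 = -0.0755828429
phi(d1) = 0.3794727034; exp(-qT) = 0.9574325541; exp(-rT) = 0.9955101098
N(-d2) = 0.5301245066
Rho = -K*T*exp(-rT)*N(-d2) = -1.0000 * 1.5000 * 0.9955101098 * 0.5301245066 = -0.791616


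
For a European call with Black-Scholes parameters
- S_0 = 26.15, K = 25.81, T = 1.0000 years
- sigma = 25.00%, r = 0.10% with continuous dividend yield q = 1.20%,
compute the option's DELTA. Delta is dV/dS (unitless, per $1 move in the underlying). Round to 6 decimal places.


Answer: Delta = 0.546444

Derivation:
d1 = 0.1333487071; d2 = -0.1166512929
phi(d1) = 0.3954110303; exp(-qT) = 0.9880717129; exp(-rT) = 0.9990004998
N(d1) = 0.5530411956
Delta = exp(-qT) * N(d1) = 0.9880717129 * 0.5530411956 = 0.546444


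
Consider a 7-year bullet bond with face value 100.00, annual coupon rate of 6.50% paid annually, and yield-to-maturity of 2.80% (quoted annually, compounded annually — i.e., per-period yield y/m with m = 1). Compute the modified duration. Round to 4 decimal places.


Answer: Modified duration = 5.8075

Derivation:
Coupon per period c = face * coupon_rate / m = 6.500000
Periods per year m = 1; per-period yield y/m = 0.028000
Number of cashflows N = 7
Cashflows (t years, CF_t, discount factor 1/(1+y/m)^(m*t), PV):
  t = 1.0000: CF_t = 6.500000, DF = 0.972763, PV = 6.322957
  t = 2.0000: CF_t = 6.500000, DF = 0.946267, PV = 6.150737
  t = 3.0000: CF_t = 6.500000, DF = 0.920493, PV = 5.983207
  t = 4.0000: CF_t = 6.500000, DF = 0.895422, PV = 5.820240
  t = 5.0000: CF_t = 6.500000, DF = 0.871033, PV = 5.661712
  t = 6.0000: CF_t = 6.500000, DF = 0.847308, PV = 5.507502
  t = 7.0000: CF_t = 106.500000, DF = 0.824230, PV = 87.780450
Price P = sum_t PV_t = 123.226805
First compute Macaulay numerator sum_t t * PV_t:
  t * PV_t at t = 1.0000: 6.322957
  t * PV_t at t = 2.0000: 12.301473
  t * PV_t at t = 3.0000: 17.949620
  t * PV_t at t = 4.0000: 23.280960
  t * PV_t at t = 5.0000: 28.308561
  t * PV_t at t = 6.0000: 33.045012
  t * PV_t at t = 7.0000: 614.463153
Macaulay duration D = 735.671737 / 123.226805 = 5.970063
Modified duration = D / (1 + y/m) = 5.970063 / (1 + 0.028000) = 5.807454


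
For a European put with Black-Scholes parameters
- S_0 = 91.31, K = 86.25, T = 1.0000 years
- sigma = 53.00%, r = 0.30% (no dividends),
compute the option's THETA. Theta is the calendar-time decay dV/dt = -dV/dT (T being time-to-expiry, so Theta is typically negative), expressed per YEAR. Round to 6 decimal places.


Answer: Theta = -8.842357

Derivation:
d1 = 0.3782268957; d2 = -0.1517731043
phi(d1) = 0.3714034557; exp(-qT) = 1.0000000000; exp(-rT) = 0.9970044955
Theta = -S*exp(-qT)*phi(d1)*sigma/(2*sqrt(T)) + r*K*exp(-rT)*N(-d2) - q*S*exp(-qT)*N(-d1)
N(-d1) = 0.3526310235; N(-d2) = 0.5603170520; sqrt(T) = 1.0000000000
Term 1 = -91.3100 * 1.0000000000 * 0.3714034557 * 0.5300 / (2 * 1.0000000000) = -8.9869051281
Term 2 = 0.0030 * 86.2500 * 0.9970044955 * 0.5603170520 = 0.1445477429
Term 3 = 0 (no dividend yield, q = 0)
Theta = -8.9869051281 + (0.1445477429) + (0.0000000000) = -8.842357


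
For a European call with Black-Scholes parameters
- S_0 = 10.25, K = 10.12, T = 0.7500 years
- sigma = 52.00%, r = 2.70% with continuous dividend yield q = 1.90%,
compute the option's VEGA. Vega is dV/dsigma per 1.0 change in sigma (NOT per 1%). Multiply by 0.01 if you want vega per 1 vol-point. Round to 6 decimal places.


d1 = 0.2668336224; d2 = -0.1834995875
phi(d1) = 0.3849897285; exp(-qT) = 0.9858510507; exp(-rT) = 0.9799536543
Vega = S * exp(-qT) * phi(d1) * sqrt(T) = 10.2500 * 0.9858510507 * 0.3849897285 * 0.8660254038 = 3.369108

Answer: Vega = 3.369108


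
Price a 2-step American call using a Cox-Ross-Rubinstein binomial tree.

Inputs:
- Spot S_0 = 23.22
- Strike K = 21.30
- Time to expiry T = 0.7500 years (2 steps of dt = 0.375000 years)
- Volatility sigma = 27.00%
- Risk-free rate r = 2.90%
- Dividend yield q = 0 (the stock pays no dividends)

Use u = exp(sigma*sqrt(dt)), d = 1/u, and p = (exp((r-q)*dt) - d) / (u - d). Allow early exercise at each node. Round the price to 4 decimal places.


dt = T/N = 0.375000
u = exp(sigma*sqrt(dt)) = 1.179795; d = 1/u = 0.847605
p = (exp((r-q)*dt) - d) / (u - d) = 0.491675
Discount per step: exp(-r*dt) = 0.989184
Stock lattice S(k, i) with i counting down-moves:
  k=0: S(0,0) = 23.2200
  k=1: S(1,0) = 27.3948; S(1,1) = 19.6814
  k=2: S(2,0) = 32.3203; S(2,1) = 23.2200; S(2,2) = 16.6820
Terminal payoffs V(N, i) = max(S_T - K, 0):
  V(2,0) = 11.020286; V(2,1) = 1.920000; V(2,2) = 0.000000
Backward induction: V(k, i) = exp(-r*dt) * [p * V(k+1, i) + (1-p) * V(k+1, i+1)]; then take max(V_cont, immediate exercise) for American.
  V(1,0) = exp(-r*dt) * [p*11.020286 + (1-p)*1.920000] = 6.325219; exercise = 6.094836; V(1,0) = max -> 6.325219
  V(1,1) = exp(-r*dt) * [p*1.920000 + (1-p)*0.000000] = 0.933805; exercise = 0.000000; V(1,1) = max -> 0.933805
  V(0,0) = exp(-r*dt) * [p*6.325219 + (1-p)*0.933805] = 3.545855; exercise = 1.920000; V(0,0) = max -> 3.545855

Answer: Price = V(0,0) = 3.5459


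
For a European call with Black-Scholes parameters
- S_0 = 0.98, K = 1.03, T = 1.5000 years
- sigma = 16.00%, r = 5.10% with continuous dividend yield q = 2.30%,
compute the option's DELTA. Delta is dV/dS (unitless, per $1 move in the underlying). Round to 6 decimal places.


Answer: Delta = 0.505529

Derivation:
d1 = 0.0583718021; d2 = -0.1375873773
phi(d1) = 0.3982632075; exp(-qT) = 0.9660883397; exp(-rT) = 0.9263529143
N(d1) = 0.5232737624
Delta = exp(-qT) * N(d1) = 0.9660883397 * 0.5232737624 = 0.505529


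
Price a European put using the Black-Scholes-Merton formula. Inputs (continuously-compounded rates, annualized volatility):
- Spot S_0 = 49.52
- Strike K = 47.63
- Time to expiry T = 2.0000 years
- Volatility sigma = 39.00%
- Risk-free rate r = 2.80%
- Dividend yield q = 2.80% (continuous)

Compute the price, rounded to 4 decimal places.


Answer: Price = 9.1101

Derivation:
d1 = (ln(S/K) + (r - q + 0.5*sigma^2) * T) / (sigma * sqrt(T)) = 0.34632606
d2 = d1 - sigma * sqrt(T) = -0.20521723
exp(-rT) = 0.94553914; exp(-qT) = 0.94553914
P = K * exp(-rT) * N(-d2) - S_0 * exp(-qT) * N(-d1)
N(-d1) = 0.36454884; N(-d2) = 0.58129880
P = 47.6300 * 0.94553914 * 0.58129880 - 49.5200 * 0.94553914 * 0.36454884 = 9.1101


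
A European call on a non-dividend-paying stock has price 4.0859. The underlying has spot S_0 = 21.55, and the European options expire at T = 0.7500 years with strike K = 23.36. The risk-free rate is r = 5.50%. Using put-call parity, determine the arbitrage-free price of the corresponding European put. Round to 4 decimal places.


Answer: Put price = 4.9519

Derivation:
Put-call parity: C - P = S_0 * exp(-qT) - K * exp(-rT).
S_0 * exp(-qT) = 21.5500 * 1.00000000 = 21.55000000
K * exp(-rT) = 23.3600 * 0.95958920 = 22.41600377
P = C - S*exp(-qT) + K*exp(-rT)
P = 4.0859 - 21.55000000 + 22.41600377 = 4.9519


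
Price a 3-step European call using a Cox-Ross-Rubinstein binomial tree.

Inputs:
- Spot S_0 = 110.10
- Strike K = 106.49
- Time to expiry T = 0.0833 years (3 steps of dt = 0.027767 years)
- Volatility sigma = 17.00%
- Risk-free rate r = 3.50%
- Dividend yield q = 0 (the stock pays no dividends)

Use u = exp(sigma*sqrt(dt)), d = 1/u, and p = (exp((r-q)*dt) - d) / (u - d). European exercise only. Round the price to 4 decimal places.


Answer: Price = V(0,0) = 4.5485

Derivation:
dt = T/N = 0.027767
u = exp(sigma*sqrt(dt)) = 1.028733; d = 1/u = 0.972070
p = (exp((r-q)*dt) - d) / (u - d) = 0.510078
Discount per step: exp(-r*dt) = 0.999029
Stock lattice S(k, i) with i counting down-moves:
  k=0: S(0,0) = 110.1000
  k=1: S(1,0) = 113.2635; S(1,1) = 107.0249
  k=2: S(2,0) = 116.5178; S(2,1) = 110.1000; S(2,2) = 104.0357
  k=3: S(3,0) = 119.8657; S(3,1) = 113.2635; S(3,2) = 107.0249; S(3,3) = 101.1299
Terminal payoffs V(N, i) = max(S_T - K, 0):
  V(3,0) = 13.375711; V(3,1) = 6.773471; V(3,2) = 0.534885; V(3,3) = 0.000000
Backward induction: V(k, i) = exp(-r*dt) * [p * V(k+1, i) + (1-p) * V(k+1, i+1)].
  V(2,0) = exp(-r*dt) * [p*13.375711 + (1-p)*6.773471] = 10.131278
  V(2,1) = exp(-r*dt) * [p*6.773471 + (1-p)*0.534885] = 3.713440
  V(2,2) = exp(-r*dt) * [p*0.534885 + (1-p)*0.000000] = 0.272568
  V(1,0) = exp(-r*dt) * [p*10.131278 + (1-p)*3.713440] = 6.980251
  V(1,1) = exp(-r*dt) * [p*3.713440 + (1-p)*0.272568] = 2.025712
  V(0,0) = exp(-r*dt) * [p*6.980251 + (1-p)*2.025712] = 4.548491


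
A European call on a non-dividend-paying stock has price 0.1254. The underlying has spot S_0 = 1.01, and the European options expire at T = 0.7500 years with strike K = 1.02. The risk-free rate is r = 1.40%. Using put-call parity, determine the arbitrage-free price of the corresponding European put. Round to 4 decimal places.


Answer: Put price = 0.1247

Derivation:
Put-call parity: C - P = S_0 * exp(-qT) - K * exp(-rT).
S_0 * exp(-qT) = 1.0100 * 1.00000000 = 1.01000000
K * exp(-rT) = 1.0200 * 0.98955493 = 1.00934603
P = C - S*exp(-qT) + K*exp(-rT)
P = 0.1254 - 1.01000000 + 1.00934603 = 0.1247


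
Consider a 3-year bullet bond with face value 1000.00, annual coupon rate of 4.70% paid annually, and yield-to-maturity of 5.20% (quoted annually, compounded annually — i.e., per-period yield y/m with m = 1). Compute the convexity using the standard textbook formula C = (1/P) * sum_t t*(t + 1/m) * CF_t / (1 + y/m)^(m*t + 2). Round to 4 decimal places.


Answer: Convexity = 10.2004

Derivation:
Coupon per period c = face * coupon_rate / m = 47.000000
Periods per year m = 1; per-period yield y/m = 0.052000
Number of cashflows N = 3
Cashflows (t years, CF_t, discount factor 1/(1+y/m)^(m*t), PV):
  t = 1.0000: CF_t = 47.000000, DF = 0.950570, PV = 44.676806
  t = 2.0000: CF_t = 47.000000, DF = 0.903584, PV = 42.468447
  t = 3.0000: CF_t = 1047.000000, DF = 0.858920, PV = 899.289375
Price P = sum_t PV_t = 986.434628
Convexity numerator sum_t t*(t + 1/m) * CF_t / (1+y/m)^(m*t + 2):
  t = 1.0000: term = 80.738492
  t = 2.0000: term = 230.242848
  t = 3.0000: term = 9751.001621
Convexity = (1/P) * sum = 10061.982961 / 986.434628 = 10.200355


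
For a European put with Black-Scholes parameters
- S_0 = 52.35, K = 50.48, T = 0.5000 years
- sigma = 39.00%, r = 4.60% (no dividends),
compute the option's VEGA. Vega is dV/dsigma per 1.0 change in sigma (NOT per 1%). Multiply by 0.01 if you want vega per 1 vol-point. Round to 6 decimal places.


Answer: Vega = 13.874718

Derivation:
d1 = 0.3531897531; d2 = 0.0774181084
phi(d1) = 0.3748197504; exp(-qT) = 1.0000000000; exp(-rT) = 0.9772624838
Vega = S * exp(-qT) * phi(d1) * sqrt(T) = 52.3500 * 1.0000000000 * 0.3748197504 * 0.7071067812 = 13.874718


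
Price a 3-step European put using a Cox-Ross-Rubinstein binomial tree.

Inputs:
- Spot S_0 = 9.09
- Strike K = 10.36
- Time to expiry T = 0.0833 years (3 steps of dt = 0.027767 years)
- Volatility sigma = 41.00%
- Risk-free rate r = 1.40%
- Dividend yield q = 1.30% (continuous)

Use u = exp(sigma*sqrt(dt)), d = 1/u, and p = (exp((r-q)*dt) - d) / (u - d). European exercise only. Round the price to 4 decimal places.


dt = T/N = 0.027767
u = exp(sigma*sqrt(dt)) = 1.070708; d = 1/u = 0.933962
p = (exp((r-q)*dt) - d) / (u - d) = 0.483130
Discount per step: exp(-r*dt) = 0.999611
Stock lattice S(k, i) with i counting down-moves:
  k=0: S(0,0) = 9.0900
  k=1: S(1,0) = 9.7327; S(1,1) = 8.4897
  k=2: S(2,0) = 10.4209; S(2,1) = 9.0900; S(2,2) = 7.9291
  k=3: S(3,0) = 11.1577; S(3,1) = 9.7327; S(3,2) = 8.4897; S(3,3) = 7.4054
Terminal payoffs V(N, i) = max(K - S_T, 0):
  V(3,0) = 0.000000; V(3,1) = 0.627269; V(3,2) = 1.870287; V(3,3) = 2.954552
Backward induction: V(k, i) = exp(-r*dt) * [p * V(k+1, i) + (1-p) * V(k+1, i+1)].
  V(2,0) = exp(-r*dt) * [p*0.000000 + (1-p)*0.627269] = 0.324090
  V(2,1) = exp(-r*dt) * [p*0.627269 + (1-p)*1.870287] = 1.269254
  V(2,2) = exp(-r*dt) * [p*1.870287 + (1-p)*2.954552] = 2.429767
  V(1,0) = exp(-r*dt) * [p*0.324090 + (1-p)*1.269254] = 0.812302
  V(1,1) = exp(-r*dt) * [p*1.269254 + (1-p)*2.429767] = 1.868362
  V(0,0) = exp(-r*dt) * [p*0.812302 + (1-p)*1.868362] = 1.357620

Answer: Price = V(0,0) = 1.3576


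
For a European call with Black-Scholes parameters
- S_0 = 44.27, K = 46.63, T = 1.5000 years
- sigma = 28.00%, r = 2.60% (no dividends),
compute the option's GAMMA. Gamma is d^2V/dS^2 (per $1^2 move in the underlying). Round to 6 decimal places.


d1 = 0.1337396203; d2 = -0.2091889437
phi(d1) = 0.3953903887; exp(-qT) = 1.0000000000; exp(-rT) = 0.9617507091
Gamma = exp(-qT) * phi(d1) / (S * sigma * sqrt(T)) = 1.0000000000 * 0.3953903887 / (44.2700 * 0.2800 * 1.2247448714) = 0.026044

Answer: Gamma = 0.026044


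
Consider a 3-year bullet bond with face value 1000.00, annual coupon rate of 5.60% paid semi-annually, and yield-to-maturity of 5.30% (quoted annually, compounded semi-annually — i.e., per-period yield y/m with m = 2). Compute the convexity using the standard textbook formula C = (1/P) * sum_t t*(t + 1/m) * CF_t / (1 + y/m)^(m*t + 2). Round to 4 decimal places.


Coupon per period c = face * coupon_rate / m = 28.000000
Periods per year m = 2; per-period yield y/m = 0.026500
Number of cashflows N = 6
Cashflows (t years, CF_t, discount factor 1/(1+y/m)^(m*t), PV):
  t = 0.5000: CF_t = 28.000000, DF = 0.974184, PV = 27.277155
  t = 1.0000: CF_t = 28.000000, DF = 0.949035, PV = 26.572972
  t = 1.5000: CF_t = 28.000000, DF = 0.924535, PV = 25.886967
  t = 2.0000: CF_t = 28.000000, DF = 0.900667, PV = 25.218672
  t = 2.5000: CF_t = 28.000000, DF = 0.877415, PV = 24.567630
  t = 3.0000: CF_t = 1028.000000, DF = 0.854764, PV = 878.697503
Price P = sum_t PV_t = 1008.220900
Convexity numerator sum_t t*(t + 1/m) * CF_t / (1+y/m)^(m*t + 2):
  t = 0.5000: term = 12.943484
  t = 1.0000: term = 37.828008
  t = 1.5000: term = 73.702890
  t = 2.0000: term = 119.666975
  t = 2.5000: term = 174.866500
  t = 3.0000: term = 8756.101436
Convexity = (1/P) * sum = 9175.109294 / 1008.220900 = 9.100297

Answer: Convexity = 9.1003


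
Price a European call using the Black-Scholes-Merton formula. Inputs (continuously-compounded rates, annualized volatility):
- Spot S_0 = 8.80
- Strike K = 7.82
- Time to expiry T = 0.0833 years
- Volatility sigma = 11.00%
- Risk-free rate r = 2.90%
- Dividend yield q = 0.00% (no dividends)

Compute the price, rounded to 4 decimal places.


Answer: Price = 0.9989

Derivation:
d1 = (ln(S/K) + (r - q + 0.5*sigma^2) * T) / (sigma * sqrt(T)) = 3.81085934
d2 = d1 - sigma * sqrt(T) = 3.77911142
exp(-rT) = 0.99758722; exp(-qT) = 1.00000000
C = S_0 * exp(-qT) * N(d1) - K * exp(-rT) * N(d2)
N(d1) = 0.99993076; N(d2) = 0.99992131
C = 8.8000 * 1.00000000 * 0.99993076 - 7.8200 * 0.99758722 * 0.99992131 = 0.9989


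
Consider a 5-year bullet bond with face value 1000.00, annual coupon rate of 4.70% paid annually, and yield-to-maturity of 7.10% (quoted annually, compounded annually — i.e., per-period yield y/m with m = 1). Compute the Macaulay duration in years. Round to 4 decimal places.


Answer: Macaulay duration = 4.5446 years

Derivation:
Coupon per period c = face * coupon_rate / m = 47.000000
Periods per year m = 1; per-period yield y/m = 0.071000
Number of cashflows N = 5
Cashflows (t years, CF_t, discount factor 1/(1+y/m)^(m*t), PV):
  t = 1.0000: CF_t = 47.000000, DF = 0.933707, PV = 43.884220
  t = 2.0000: CF_t = 47.000000, DF = 0.871808, PV = 40.974996
  t = 3.0000: CF_t = 47.000000, DF = 0.814013, PV = 38.258633
  t = 4.0000: CF_t = 47.000000, DF = 0.760050, PV = 35.722346
  t = 5.0000: CF_t = 1047.000000, DF = 0.709664, PV = 743.017987
Price P = sum_t PV_t = 901.858182
Macaulay numerator sum_t t * PV_t:
  t * PV_t at t = 1.0000: 43.884220
  t * PV_t at t = 2.0000: 81.949991
  t * PV_t at t = 3.0000: 114.775898
  t * PV_t at t = 4.0000: 142.889385
  t * PV_t at t = 5.0000: 3715.089937
Macaulay duration D = (sum_t t * PV_t) / P = 4098.589431 / 901.858182 = 4.544605


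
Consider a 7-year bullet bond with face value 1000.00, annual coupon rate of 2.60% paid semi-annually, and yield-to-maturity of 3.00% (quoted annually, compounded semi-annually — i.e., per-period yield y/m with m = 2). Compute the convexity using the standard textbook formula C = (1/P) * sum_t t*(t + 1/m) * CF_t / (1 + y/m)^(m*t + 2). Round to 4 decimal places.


Coupon per period c = face * coupon_rate / m = 13.000000
Periods per year m = 2; per-period yield y/m = 0.015000
Number of cashflows N = 14
Cashflows (t years, CF_t, discount factor 1/(1+y/m)^(m*t), PV):
  t = 0.5000: CF_t = 13.000000, DF = 0.985222, PV = 12.807882
  t = 1.0000: CF_t = 13.000000, DF = 0.970662, PV = 12.618603
  t = 1.5000: CF_t = 13.000000, DF = 0.956317, PV = 12.432121
  t = 2.0000: CF_t = 13.000000, DF = 0.942184, PV = 12.248395
  t = 2.5000: CF_t = 13.000000, DF = 0.928260, PV = 12.067384
  t = 3.0000: CF_t = 13.000000, DF = 0.914542, PV = 11.889049
  t = 3.5000: CF_t = 13.000000, DF = 0.901027, PV = 11.713348
  t = 4.0000: CF_t = 13.000000, DF = 0.887711, PV = 11.540245
  t = 4.5000: CF_t = 13.000000, DF = 0.874592, PV = 11.369699
  t = 5.0000: CF_t = 13.000000, DF = 0.861667, PV = 11.201674
  t = 5.5000: CF_t = 13.000000, DF = 0.848933, PV = 11.036132
  t = 6.0000: CF_t = 13.000000, DF = 0.836387, PV = 10.873036
  t = 6.5000: CF_t = 13.000000, DF = 0.824027, PV = 10.712351
  t = 7.0000: CF_t = 1013.000000, DF = 0.811849, PV = 822.403318
Price P = sum_t PV_t = 974.913237
Convexity numerator sum_t t*(t + 1/m) * CF_t / (1+y/m)^(m*t + 2):
  t = 0.5000: term = 6.216060
  t = 1.0000: term = 18.372592
  t = 1.5000: term = 36.202153
  t = 2.0000: term = 59.445243
  t = 2.5000: term = 87.850112
  t = 3.0000: term = 121.172568
  t = 3.5000: term = 159.175788
  t = 4.0000: term = 201.630132
  t = 4.5000: term = 248.312971
  t = 5.0000: term = 299.008503
  t = 5.5000: term = 353.507590
  t = 6.0000: term = 411.607584
  t = 6.5000: term = 473.112165
  t = 7.0000: term = 41909.460749
Convexity = (1/P) * sum = 44385.074210 / 974.913237 = 45.527204

Answer: Convexity = 45.5272


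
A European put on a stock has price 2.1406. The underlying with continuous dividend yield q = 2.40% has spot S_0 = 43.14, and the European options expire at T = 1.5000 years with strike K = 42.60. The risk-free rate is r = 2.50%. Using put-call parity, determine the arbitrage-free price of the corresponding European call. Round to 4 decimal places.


Put-call parity: C - P = S_0 * exp(-qT) - K * exp(-rT).
S_0 * exp(-qT) = 43.1400 * 0.96464029 = 41.61458226
K * exp(-rT) = 42.6000 * 0.96319442 = 41.03208219
C = P + S*exp(-qT) - K*exp(-rT)
C = 2.1406 + 41.61458226 - 41.03208219 = 2.7231

Answer: Call price = 2.7231


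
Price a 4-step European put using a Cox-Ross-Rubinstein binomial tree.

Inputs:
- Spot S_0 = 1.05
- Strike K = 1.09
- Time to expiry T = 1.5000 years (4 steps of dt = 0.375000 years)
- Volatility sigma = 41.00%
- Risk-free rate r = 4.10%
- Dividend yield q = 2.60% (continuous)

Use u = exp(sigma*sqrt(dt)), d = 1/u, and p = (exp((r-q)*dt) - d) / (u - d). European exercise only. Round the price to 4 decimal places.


dt = T/N = 0.375000
u = exp(sigma*sqrt(dt)) = 1.285404; d = 1/u = 0.777966
p = (exp((r-q)*dt) - d) / (u - d) = 0.448676
Discount per step: exp(-r*dt) = 0.984743
Stock lattice S(k, i) with i counting down-moves:
  k=0: S(0,0) = 1.0500
  k=1: S(1,0) = 1.3497; S(1,1) = 0.8169
  k=2: S(2,0) = 1.7349; S(2,1) = 1.0500; S(2,2) = 0.6355
  k=3: S(3,0) = 2.2300; S(3,1) = 1.3497; S(3,2) = 0.8169; S(3,3) = 0.4944
  k=4: S(4,0) = 2.8665; S(4,1) = 1.7349; S(4,2) = 1.0500; S(4,3) = 0.6355; S(4,4) = 0.3846
Terminal payoffs V(N, i) = max(K - S_T, 0):
  V(4,0) = 0.000000; V(4,1) = 0.000000; V(4,2) = 0.040000; V(4,3) = 0.454508; V(4,4) = 0.705380
Backward induction: V(k, i) = exp(-r*dt) * [p * V(k+1, i) + (1-p) * V(k+1, i+1)].
  V(3,0) = exp(-r*dt) * [p*0.000000 + (1-p)*0.000000] = 0.000000
  V(3,1) = exp(-r*dt) * [p*0.000000 + (1-p)*0.040000] = 0.021716
  V(3,2) = exp(-r*dt) * [p*0.040000 + (1-p)*0.454508] = 0.264431
  V(3,3) = exp(-r*dt) * [p*0.454508 + (1-p)*0.705380] = 0.583775
  V(2,0) = exp(-r*dt) * [p*0.000000 + (1-p)*0.021716] = 0.011790
  V(2,1) = exp(-r*dt) * [p*0.021716 + (1-p)*0.264431] = 0.153158
  V(2,2) = exp(-r*dt) * [p*0.264431 + (1-p)*0.583775] = 0.433772
  V(1,0) = exp(-r*dt) * [p*0.011790 + (1-p)*0.153158] = 0.088361
  V(1,1) = exp(-r*dt) * [p*0.153158 + (1-p)*0.433772] = 0.303170
  V(0,0) = exp(-r*dt) * [p*0.088361 + (1-p)*0.303170] = 0.203635

Answer: Price = V(0,0) = 0.2036


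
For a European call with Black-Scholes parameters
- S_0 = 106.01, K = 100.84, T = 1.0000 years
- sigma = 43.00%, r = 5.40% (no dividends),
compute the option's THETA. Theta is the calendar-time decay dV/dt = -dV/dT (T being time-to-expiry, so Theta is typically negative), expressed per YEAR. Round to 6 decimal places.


Answer: Theta = -10.826501

Derivation:
d1 = 0.4568565743; d2 = 0.0268565743
phi(d1) = 0.3594078374; exp(-qT) = 1.0000000000; exp(-rT) = 0.9474321065
Theta = -S*exp(-qT)*phi(d1)*sigma/(2*sqrt(T)) - r*K*exp(-rT)*N(d2) + q*S*exp(-qT)*N(d1)
N(d1) = 0.6761129306; N(d2) = 0.5107129352; sqrt(T) = 1.0000000000
Term 1 = -106.0100 * 1.0000000000 * 0.3594078374 * 0.4300 / (2 * 1.0000000000) = -8.1916773412
Term 2 = -0.0540 * 100.8400 * 0.9474321065 * 0.5107129352 = -2.6348236470
Term 3 = 0 (no dividend yield, q = 0)
Theta = -8.1916773412 + (-2.6348236470) + (0.0000000000) = -10.826501


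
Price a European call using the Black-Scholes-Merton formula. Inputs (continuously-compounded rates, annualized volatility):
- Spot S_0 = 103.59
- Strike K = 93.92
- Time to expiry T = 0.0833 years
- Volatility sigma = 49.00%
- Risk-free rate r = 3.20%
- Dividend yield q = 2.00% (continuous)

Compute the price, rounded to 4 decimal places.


Answer: Price = 11.7335

Derivation:
d1 = (ln(S/K) + (r - q + 0.5*sigma^2) * T) / (sigma * sqrt(T)) = 0.77072030
d2 = d1 - sigma * sqrt(T) = 0.62929777
exp(-rT) = 0.99733795; exp(-qT) = 0.99833539
C = S_0 * exp(-qT) * N(d1) - K * exp(-rT) * N(d2)
N(d1) = 0.77956363; N(d2) = 0.73542294
C = 103.5900 * 0.99833539 * 0.77956363 - 93.9200 * 0.99733795 * 0.73542294 = 11.7335


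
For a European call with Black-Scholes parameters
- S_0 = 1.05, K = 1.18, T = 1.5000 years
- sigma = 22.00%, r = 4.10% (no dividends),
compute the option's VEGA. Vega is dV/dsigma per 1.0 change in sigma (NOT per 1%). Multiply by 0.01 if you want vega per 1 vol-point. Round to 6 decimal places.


d1 = -0.0702345694; d2 = -0.3396784411
phi(d1) = 0.3979595227; exp(-qT) = 1.0000000000; exp(-rT) = 0.9403529457
Vega = S * exp(-qT) * phi(d1) * sqrt(T) = 1.0500 * 1.0000000000 * 0.3979595227 * 1.2247448714 = 0.511769

Answer: Vega = 0.511769


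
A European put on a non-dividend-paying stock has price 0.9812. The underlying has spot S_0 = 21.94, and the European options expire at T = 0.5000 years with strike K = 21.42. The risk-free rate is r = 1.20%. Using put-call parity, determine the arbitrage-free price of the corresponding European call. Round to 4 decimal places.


Answer: Call price = 1.6293

Derivation:
Put-call parity: C - P = S_0 * exp(-qT) - K * exp(-rT).
S_0 * exp(-qT) = 21.9400 * 1.00000000 = 21.94000000
K * exp(-rT) = 21.4200 * 0.99401796 = 21.29186479
C = P + S*exp(-qT) - K*exp(-rT)
C = 0.9812 + 21.94000000 - 21.29186479 = 1.6293


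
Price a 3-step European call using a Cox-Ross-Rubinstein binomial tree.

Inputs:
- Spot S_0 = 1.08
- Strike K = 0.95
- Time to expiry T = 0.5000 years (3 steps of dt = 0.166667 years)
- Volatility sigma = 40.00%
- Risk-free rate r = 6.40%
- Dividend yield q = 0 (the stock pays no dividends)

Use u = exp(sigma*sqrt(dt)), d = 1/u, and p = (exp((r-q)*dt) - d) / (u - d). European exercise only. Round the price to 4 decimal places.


Answer: Price = V(0,0) = 0.2086

Derivation:
dt = T/N = 0.166667
u = exp(sigma*sqrt(dt)) = 1.177389; d = 1/u = 0.849337
p = (exp((r-q)*dt) - d) / (u - d) = 0.491955
Discount per step: exp(-r*dt) = 0.989390
Stock lattice S(k, i) with i counting down-moves:
  k=0: S(0,0) = 1.0800
  k=1: S(1,0) = 1.2716; S(1,1) = 0.9173
  k=2: S(2,0) = 1.4971; S(2,1) = 1.0800; S(2,2) = 0.7791
  k=3: S(3,0) = 1.7627; S(3,1) = 1.2716; S(3,2) = 0.9173; S(3,3) = 0.6617
Terminal payoffs V(N, i) = max(S_T - K, 0):
  V(3,0) = 0.812722; V(3,1) = 0.321580; V(3,2) = 0.000000; V(3,3) = 0.000000
Backward induction: V(k, i) = exp(-r*dt) * [p * V(k+1, i) + (1-p) * V(k+1, i+1)].
  V(2,0) = exp(-r*dt) * [p*0.812722 + (1-p)*0.321580] = 0.557224
  V(2,1) = exp(-r*dt) * [p*0.321580 + (1-p)*0.000000] = 0.156524
  V(2,2) = exp(-r*dt) * [p*0.000000 + (1-p)*0.000000] = 0.000000
  V(1,0) = exp(-r*dt) * [p*0.557224 + (1-p)*0.156524] = 0.349898
  V(1,1) = exp(-r*dt) * [p*0.156524 + (1-p)*0.000000] = 0.076186
  V(0,0) = exp(-r*dt) * [p*0.349898 + (1-p)*0.076186] = 0.208603


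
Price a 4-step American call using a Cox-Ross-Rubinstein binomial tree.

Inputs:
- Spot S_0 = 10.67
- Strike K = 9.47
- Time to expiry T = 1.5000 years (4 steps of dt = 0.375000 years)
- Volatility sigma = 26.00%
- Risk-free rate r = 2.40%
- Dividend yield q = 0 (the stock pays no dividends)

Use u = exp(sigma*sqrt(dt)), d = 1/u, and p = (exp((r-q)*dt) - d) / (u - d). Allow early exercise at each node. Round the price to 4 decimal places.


dt = T/N = 0.375000
u = exp(sigma*sqrt(dt)) = 1.172592; d = 1/u = 0.852811
p = (exp((r-q)*dt) - d) / (u - d) = 0.488551
Discount per step: exp(-r*dt) = 0.991040
Stock lattice S(k, i) with i counting down-moves:
  k=0: S(0,0) = 10.6700
  k=1: S(1,0) = 12.5116; S(1,1) = 9.0995
  k=2: S(2,0) = 14.6710; S(2,1) = 10.6700; S(2,2) = 7.7602
  k=3: S(3,0) = 17.2030; S(3,1) = 12.5116; S(3,2) = 9.0995; S(3,3) = 6.6179
  k=4: S(4,0) = 20.1722; S(4,1) = 14.6710; S(4,2) = 10.6700; S(4,3) = 7.7602; S(4,4) = 5.6439
Terminal payoffs V(N, i) = max(S_T - K, 0):
  V(4,0) = 10.702159; V(4,1) = 5.200956; V(4,2) = 1.200000; V(4,3) = 0.000000; V(4,4) = 0.000000
Backward induction: V(k, i) = exp(-r*dt) * [p * V(k+1, i) + (1-p) * V(k+1, i+1)]; then take max(V_cont, immediate exercise) for American.
  V(3,0) = exp(-r*dt) * [p*10.702159 + (1-p)*5.200956] = 7.817895; exercise = 7.733048; V(3,0) = max -> 7.817895
  V(3,1) = exp(-r*dt) * [p*5.200956 + (1-p)*1.200000] = 3.126406; exercise = 3.041559; V(3,1) = max -> 3.126406
  V(3,2) = exp(-r*dt) * [p*1.200000 + (1-p)*0.000000] = 0.581008; exercise = 0.000000; V(3,2) = max -> 0.581008
  V(3,3) = exp(-r*dt) * [p*0.000000 + (1-p)*0.000000] = 0.000000; exercise = 0.000000; V(3,3) = max -> 0.000000
  V(2,0) = exp(-r*dt) * [p*7.817895 + (1-p)*3.126406] = 5.369891; exercise = 5.200956; V(2,0) = max -> 5.369891
  V(2,1) = exp(-r*dt) * [p*3.126406 + (1-p)*0.581008] = 1.808218; exercise = 1.200000; V(2,1) = max -> 1.808218
  V(2,2) = exp(-r*dt) * [p*0.581008 + (1-p)*0.000000] = 0.281309; exercise = 0.000000; V(2,2) = max -> 0.281309
  V(1,0) = exp(-r*dt) * [p*5.369891 + (1-p)*1.808218] = 3.516485; exercise = 3.041559; V(1,0) = max -> 3.516485
  V(1,1) = exp(-r*dt) * [p*1.808218 + (1-p)*0.281309] = 1.018078; exercise = 0.000000; V(1,1) = max -> 1.018078
  V(0,0) = exp(-r*dt) * [p*3.516485 + (1-p)*1.018078] = 2.218619; exercise = 1.200000; V(0,0) = max -> 2.218619

Answer: Price = V(0,0) = 2.2186


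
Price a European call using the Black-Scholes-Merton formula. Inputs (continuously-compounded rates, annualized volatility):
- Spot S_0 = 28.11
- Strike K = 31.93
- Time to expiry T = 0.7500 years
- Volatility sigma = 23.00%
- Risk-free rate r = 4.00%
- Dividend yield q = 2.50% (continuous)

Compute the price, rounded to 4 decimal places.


d1 = (ln(S/K) + (r - q + 0.5*sigma^2) * T) / (sigma * sqrt(T)) = -0.48363438
d2 = d1 - sigma * sqrt(T) = -0.68282022
exp(-rT) = 0.97044553; exp(-qT) = 0.98142469
C = S_0 * exp(-qT) * N(d1) - K * exp(-rT) * N(d2)
N(d1) = 0.31432269; N(d2) = 0.24736022
C = 28.1100 * 0.98142469 * 0.31432269 - 31.9300 * 0.97044553 * 0.24736022 = 1.0067

Answer: Price = 1.0067


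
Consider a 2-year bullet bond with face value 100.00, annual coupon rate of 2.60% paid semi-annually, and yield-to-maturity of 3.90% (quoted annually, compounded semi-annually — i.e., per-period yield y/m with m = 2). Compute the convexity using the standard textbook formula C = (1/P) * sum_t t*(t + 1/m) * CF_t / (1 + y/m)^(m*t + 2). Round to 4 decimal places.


Answer: Convexity = 4.6866

Derivation:
Coupon per period c = face * coupon_rate / m = 1.300000
Periods per year m = 2; per-period yield y/m = 0.019500
Number of cashflows N = 4
Cashflows (t years, CF_t, discount factor 1/(1+y/m)^(m*t), PV):
  t = 0.5000: CF_t = 1.300000, DF = 0.980873, PV = 1.275135
  t = 1.0000: CF_t = 1.300000, DF = 0.962112, PV = 1.250745
  t = 1.5000: CF_t = 1.300000, DF = 0.943709, PV = 1.226822
  t = 2.0000: CF_t = 101.300000, DF = 0.925659, PV = 93.769268
Price P = sum_t PV_t = 97.521970
Convexity numerator sum_t t*(t + 1/m) * CF_t / (1+y/m)^(m*t + 2):
  t = 0.5000: term = 0.613411
  t = 1.0000: term = 1.805035
  t = 1.5000: term = 3.541021
  t = 2.0000: term = 451.082594
Convexity = (1/P) * sum = 457.042061 / 97.521970 = 4.686555


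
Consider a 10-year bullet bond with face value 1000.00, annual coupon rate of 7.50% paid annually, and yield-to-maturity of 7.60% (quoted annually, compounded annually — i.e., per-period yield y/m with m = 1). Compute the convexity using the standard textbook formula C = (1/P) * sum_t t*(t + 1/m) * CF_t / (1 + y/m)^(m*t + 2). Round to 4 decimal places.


Coupon per period c = face * coupon_rate / m = 75.000000
Periods per year m = 1; per-period yield y/m = 0.076000
Number of cashflows N = 10
Cashflows (t years, CF_t, discount factor 1/(1+y/m)^(m*t), PV):
  t = 1.0000: CF_t = 75.000000, DF = 0.929368, PV = 69.702602
  t = 2.0000: CF_t = 75.000000, DF = 0.863725, PV = 64.779370
  t = 3.0000: CF_t = 75.000000, DF = 0.802718, PV = 60.203876
  t = 4.0000: CF_t = 75.000000, DF = 0.746021, PV = 55.951557
  t = 5.0000: CF_t = 75.000000, DF = 0.693328, PV = 51.999588
  t = 6.0000: CF_t = 75.000000, DF = 0.644357, PV = 48.326755
  t = 7.0000: CF_t = 75.000000, DF = 0.598845, PV = 44.913341
  t = 8.0000: CF_t = 75.000000, DF = 0.556547, PV = 41.741023
  t = 9.0000: CF_t = 75.000000, DF = 0.517237, PV = 38.792773
  t = 10.0000: CF_t = 1075.000000, DF = 0.480704, PV = 516.756265
Price P = sum_t PV_t = 993.167151
Convexity numerator sum_t t*(t + 1/m) * CF_t / (1+y/m)^(m*t + 2):
  t = 1.0000: term = 120.407751
  t = 2.0000: term = 335.709343
  t = 3.0000: term = 623.995062
  t = 4.0000: term = 966.535102
  t = 5.0000: term = 1347.400235
  t = 6.0000: term = 1753.122982
  t = 7.0000: term = 2172.395270
  t = 8.0000: term = 2595.798915
  t = 9.0000: term = 3015.565654
  t = 10.0000: term = 49096.879877
Convexity = (1/P) * sum = 62027.810191 / 993.167151 = 62.454553

Answer: Convexity = 62.4546
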